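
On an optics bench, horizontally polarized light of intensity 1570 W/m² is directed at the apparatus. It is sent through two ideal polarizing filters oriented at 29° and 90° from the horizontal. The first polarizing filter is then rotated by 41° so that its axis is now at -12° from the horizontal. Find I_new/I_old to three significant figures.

I_new/I_old ≈ 0.230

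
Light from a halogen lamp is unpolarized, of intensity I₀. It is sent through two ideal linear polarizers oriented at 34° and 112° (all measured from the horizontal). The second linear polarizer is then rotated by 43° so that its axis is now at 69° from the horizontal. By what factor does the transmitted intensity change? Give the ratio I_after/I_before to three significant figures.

Before rotation:
Unpolarized light through the first polarizer → I₁ = ½ I₀, now polarized at 34°.
I₂ = I₁ cos²(112° − 34°) = 0.5 I₀ · cos²(78°) = 0.02161 I₀.
After rotation:
Unpolarized light through the first polarizer → I₁ = ½ I₀, now polarized at 34°.
I₂ = I₁ cos²(69° − 34°) = 0.5 I₀ · cos²(35°) = 0.3355 I₀.
Ratio = 0.3355 / 0.02161 = 15.52.

I_new/I_old ≈ 15.5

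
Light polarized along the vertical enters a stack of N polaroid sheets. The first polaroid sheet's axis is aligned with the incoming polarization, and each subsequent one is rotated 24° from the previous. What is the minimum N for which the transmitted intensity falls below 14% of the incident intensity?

N = 12

First polarizer is aligned with the polarization: full transmission.
Each further stage multiplies by cos²(24°) = 0.8346.
After N polarizers: T = 0.8346^(N−1). Require T < 0.14 ⇒ N−1 > ln(0.14)/ln(0.8346) = 10.87, so N−1 ≥ 11 and N = 12.
Check: N=12 gives T = 0.1368 < 0.14; N=11 gives T = 0.1639.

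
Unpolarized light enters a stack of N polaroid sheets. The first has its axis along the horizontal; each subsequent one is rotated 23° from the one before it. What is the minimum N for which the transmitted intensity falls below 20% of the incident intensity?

N = 7

First polarizer halves the unpolarized light: factor 1/2.
Each further stage multiplies by cos²(23°) = 0.8473.
After N polarizers: T = 0.5·0.8473^(N−1). Require T < 0.20 ⇒ N−1 > ln(0.20/0.5)/ln(0.8473) = 5.53, so N−1 ≥ 6 and N = 7.
Check: N=7 gives T = 0.185 < 0.20; N=6 gives T = 0.2184.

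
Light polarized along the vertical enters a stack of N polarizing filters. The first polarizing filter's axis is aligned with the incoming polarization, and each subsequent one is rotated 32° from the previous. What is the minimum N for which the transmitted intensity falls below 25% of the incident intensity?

N = 6

First polarizer is aligned with the polarization: full transmission.
Each further stage multiplies by cos²(32°) = 0.7192.
After N polarizers: T = 0.7192^(N−1). Require T < 0.25 ⇒ N−1 > ln(0.25)/ln(0.7192) = 4.21, so N−1 ≥ 5 and N = 6.
Check: N=6 gives T = 0.1924 < 0.25; N=5 gives T = 0.2675.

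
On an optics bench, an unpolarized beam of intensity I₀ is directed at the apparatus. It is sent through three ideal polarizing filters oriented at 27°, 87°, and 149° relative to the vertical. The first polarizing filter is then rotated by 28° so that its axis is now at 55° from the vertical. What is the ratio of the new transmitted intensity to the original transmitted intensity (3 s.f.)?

Before rotation:
Unpolarized light through the first polarizer → I₁ = ½ I₀, now polarized at 27°.
I₂ = I₁ cos²(87° − 27°) = 0.5 I₀ · cos²(60°) = 0.125 I₀.
I₃ = I₂ cos²(149° − 87°) = 0.125 I₀ · cos²(62°) = 0.02755 I₀.
After rotation:
Unpolarized light through the first polarizer → I₁ = ½ I₀, now polarized at 55°.
I₂ = I₁ cos²(87° − 55°) = 0.5 I₀ · cos²(32°) = 0.3596 I₀.
I₃ = I₂ cos²(149° − 87°) = 0.3596 I₀ · cos²(62°) = 0.07926 I₀.
Ratio = 0.07926 / 0.02755 = 2.877.

I_new/I_old ≈ 2.88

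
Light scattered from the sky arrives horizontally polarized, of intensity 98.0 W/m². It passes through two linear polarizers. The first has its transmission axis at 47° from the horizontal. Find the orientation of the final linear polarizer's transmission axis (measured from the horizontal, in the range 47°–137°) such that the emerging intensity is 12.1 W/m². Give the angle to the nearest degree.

θ ≈ 106°

By Malus's law, I₁ = I₀ cos²(47° − 0°) = I₀ cos²(47°) = 0.4651 I₀.
Target fraction: 12.1 / 98.0 W/m² = 0.1235 of I₀.
Need I₂/I₀ = 0.1235, so cos²(θ − 47°) = 0.1235 / 0.4651 = 0.2655.
θ − 47° = arccos(√0.2655) = 59.0°, giving θ ≈ 47 + 59.0 = 106.0°.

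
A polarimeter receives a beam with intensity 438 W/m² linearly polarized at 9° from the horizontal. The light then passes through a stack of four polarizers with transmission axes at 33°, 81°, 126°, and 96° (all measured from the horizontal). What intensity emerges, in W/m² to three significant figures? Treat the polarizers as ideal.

I ≈ 61.4 W/m²

By Malus's law, I₁ = 438 W/m² · cos²(24°) = 365.5 W/m².
I₂ = I₁ · cos²(48°) = 365.5 · 0.4477 = 163.7 W/m².
I₃ = I₂ · cos²(45°) = 163.7 · 0.5 = 81.83 W/m².
I₄ = I₃ · cos²(30°) = 81.83 · 0.75 = 61.37 W/m².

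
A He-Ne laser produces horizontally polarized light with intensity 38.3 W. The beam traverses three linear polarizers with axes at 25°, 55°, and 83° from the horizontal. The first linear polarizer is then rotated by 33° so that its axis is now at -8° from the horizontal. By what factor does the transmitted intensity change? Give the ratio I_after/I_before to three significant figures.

I_new/I_old ≈ 0.328

Before rotation:
I₁ = I₀ cos²(25° − 0°) = I₀ cos²(25°) = 0.8214 I₀.
I₂ = I₁ cos²(55° − 25°) = 0.8214 I₀ · cos²(30°) = 0.616 I₀.
I₃ = I₂ cos²(83° − 55°) = 0.616 I₀ · cos²(28°) = 0.4803 I₀.
After rotation:
I₁ = I₀ cos²(-8° − 0°) = I₀ cos²(8°) = 0.9806 I₀.
I₂ = I₁ cos²(55° + 8°) = 0.9806 I₀ · cos²(63°) = 0.2021 I₀.
I₃ = I₂ cos²(83° − 55°) = 0.2021 I₀ · cos²(28°) = 0.1576 I₀.
Ratio = 0.1576 / 0.4803 = 0.3281.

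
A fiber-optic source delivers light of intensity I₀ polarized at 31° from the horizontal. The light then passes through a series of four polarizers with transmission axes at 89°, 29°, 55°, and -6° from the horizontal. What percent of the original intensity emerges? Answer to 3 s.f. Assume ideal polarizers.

≈ 1.33%

I₁ = I₀ cos²(89° − 31°) = I₀ cos²(58°) = 0.2808 I₀.
I₂ = I₁ cos²(29° − 89°) = 0.2808 I₀ · cos²(60°) = 0.0702 I₀.
I₃ = I₂ cos²(55° − 29°) = 0.0702 I₀ · cos²(26°) = 0.05671 I₀.
I₄ = I₃ cos²(-6° − 55°) = 0.05671 I₀ · cos²(61°) = 0.01333 I₀.
That is 1.333% of the incident intensity.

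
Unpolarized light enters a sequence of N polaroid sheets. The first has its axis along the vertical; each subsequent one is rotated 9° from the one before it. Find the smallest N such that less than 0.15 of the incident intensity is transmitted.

N = 50

First polarizer halves the unpolarized light: factor 1/2.
Each further stage multiplies by cos²(9°) = 0.9755.
After N polarizers: T = 0.5·0.9755^(N−1). Require T < 0.15 ⇒ N−1 > ln(0.15/0.5)/ln(0.9755) = 48.59, so N−1 ≥ 49 and N = 50.
Check: N=50 gives T = 0.1485 < 0.15; N=49 gives T = 0.1522.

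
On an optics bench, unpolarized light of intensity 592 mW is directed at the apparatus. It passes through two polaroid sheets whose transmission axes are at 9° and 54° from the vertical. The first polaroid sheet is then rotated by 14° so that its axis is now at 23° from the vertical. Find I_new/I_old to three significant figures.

I_new/I_old ≈ 1.47

Before rotation:
Unpolarized light through the first polarizer → I₁ = ½ I₀, now polarized at 9°.
I₂ = I₁ cos²(54° − 9°) = 0.5 I₀ · cos²(45°) = 0.25 I₀.
After rotation:
Unpolarized light through the first polarizer → I₁ = ½ I₀, now polarized at 23°.
I₂ = I₁ cos²(54° − 23°) = 0.5 I₀ · cos²(31°) = 0.3674 I₀.
Ratio = 0.3674 / 0.25 = 1.469.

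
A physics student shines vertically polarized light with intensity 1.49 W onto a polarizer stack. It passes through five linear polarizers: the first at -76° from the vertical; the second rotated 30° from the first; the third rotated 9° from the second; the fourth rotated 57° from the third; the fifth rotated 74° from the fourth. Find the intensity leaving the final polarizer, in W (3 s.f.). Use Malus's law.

I ≈ 0.00144 W

By Malus's law, I₁ = 1.49 W · cos²(76°) = 0.0872 W.
I₂ = I₁ · cos²(30°) = 0.0872 · 0.75 = 0.0654 W.
I₃ = I₂ · cos²(9°) = 0.0654 · 0.9755 = 0.0638 W.
I₄ = I₃ · cos²(57°) = 0.0638 · 0.2966 = 0.01893 W.
I₅ = I₄ · cos²(74°) = 0.01893 · 0.07598 = 0.001438 W.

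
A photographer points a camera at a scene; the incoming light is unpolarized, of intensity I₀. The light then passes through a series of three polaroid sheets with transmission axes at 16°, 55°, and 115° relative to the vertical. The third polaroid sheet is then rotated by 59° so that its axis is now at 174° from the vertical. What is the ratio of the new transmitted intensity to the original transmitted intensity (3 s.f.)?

Before rotation:
Unpolarized light through the first polarizer → I₁ = ½ I₀, now polarized at 16°.
I₂ = I₁ cos²(55° − 16°) = 0.5 I₀ · cos²(39°) = 0.302 I₀.
I₃ = I₂ cos²(115° − 55°) = 0.302 I₀ · cos²(60°) = 0.07549 I₀.
After rotation:
Unpolarized light through the first polarizer → I₁ = ½ I₀, now polarized at 16°.
I₂ = I₁ cos²(55° − 16°) = 0.5 I₀ · cos²(39°) = 0.302 I₀.
Angle between axes 2 and 3: 61°. I₃ = 0.302 I₀ · cos²(61°) = 0.07098 I₀.
Ratio = 0.07098 / 0.07549 = 0.9402.

I_new/I_old ≈ 0.940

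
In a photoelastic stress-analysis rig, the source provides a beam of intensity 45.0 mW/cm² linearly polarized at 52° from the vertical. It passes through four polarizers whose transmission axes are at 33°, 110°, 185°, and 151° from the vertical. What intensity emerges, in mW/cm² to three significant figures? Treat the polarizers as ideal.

I ≈ 0.0937 mW/cm²

I₁ = 45.0 mW/cm² · cos²(19°) = 40.23 mW/cm².
I₂ = I₁ · cos²(77°) = 40.23 · 0.0506 = 2.036 mW/cm².
I₃ = I₂ · cos²(75°) = 2.036 · 0.06699 = 0.1364 mW/cm².
I₄ = I₃ · cos²(34°) = 0.1364 · 0.6873 = 0.09373 mW/cm².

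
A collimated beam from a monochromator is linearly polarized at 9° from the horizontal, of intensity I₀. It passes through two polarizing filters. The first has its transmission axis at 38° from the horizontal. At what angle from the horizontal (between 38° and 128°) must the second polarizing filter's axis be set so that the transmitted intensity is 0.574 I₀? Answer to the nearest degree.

θ ≈ 68°

By Malus's law, I₁ = I₀ cos²(38° − 9°) = I₀ cos²(29°) = 0.765 I₀.
Need I₂/I₀ = 0.574, so cos²(θ − 38°) = 0.574 / 0.765 = 0.7504.
θ − 38° = arccos(√0.7504) = 30.0°, giving θ ≈ 38 + 30.0 = 68.0°.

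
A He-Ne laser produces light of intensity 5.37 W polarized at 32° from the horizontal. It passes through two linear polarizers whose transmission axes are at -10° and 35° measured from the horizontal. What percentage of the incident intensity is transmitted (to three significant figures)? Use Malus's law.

By Malus's law, I₁ = 5.37 W · cos²(42°) = 2.966 W.
I₂ = I₁ · cos²(45°) = 2.966 · 0.5 = 1.483 W.
That is 27.61% of the incident intensity.

≈ 27.6%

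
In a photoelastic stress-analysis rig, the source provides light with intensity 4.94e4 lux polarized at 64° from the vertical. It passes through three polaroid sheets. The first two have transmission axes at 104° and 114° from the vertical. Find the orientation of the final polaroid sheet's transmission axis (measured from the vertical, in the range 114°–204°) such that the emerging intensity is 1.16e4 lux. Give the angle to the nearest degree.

I₁ = I₀ cos²(104° − 64°) = I₀ cos²(40°) = 0.5868 I₀.
I₂ = I₁ cos²(114° − 104°) = 0.5868 I₀ · cos²(10°) = 0.5691 I₀.
Target fraction: 1.16e4 / 4.94e4 lux = 0.2348 of I₀.
Need I₃/I₀ = 0.2348, so cos²(θ − 114°) = 0.2348 / 0.5691 = 0.4126.
θ − 114° = arccos(√0.4126) = 50.0°, giving θ ≈ 114 + 50.0 = 164.0°.

θ ≈ 164°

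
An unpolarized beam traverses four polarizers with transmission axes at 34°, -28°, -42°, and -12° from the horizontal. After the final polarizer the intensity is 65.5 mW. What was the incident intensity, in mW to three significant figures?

Unpolarized light through the first polarizer → I₁ = ½ I₀, now polarized at 34°.
I₂ = I₁ cos²(-28° − 34°) = 0.5 I₀ · cos²(62°) = 0.1102 I₀.
I₃ = I₂ cos²(-42° + 28°) = 0.1102 I₀ · cos²(14°) = 0.1038 I₀.
I₄ = I₃ cos²(-12° + 42°) = 0.1038 I₀ · cos²(30°) = 0.07781 I₀.
So 65.5 mW = 0.07781 I₀, giving I₀ = 65.5/0.07781 = 841.8 mW.

I₀ ≈ 842 mW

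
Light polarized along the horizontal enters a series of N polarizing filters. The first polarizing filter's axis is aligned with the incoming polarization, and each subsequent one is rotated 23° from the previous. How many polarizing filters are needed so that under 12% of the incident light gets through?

First polarizer is aligned with the polarization: full transmission.
Each further stage multiplies by cos²(23°) = 0.8473.
After N polarizers: T = 0.8473^(N−1). Require T < 0.12 ⇒ N−1 > ln(0.12)/ln(0.8473) = 12.80, so N−1 ≥ 13 and N = 14.
Check: N=14 gives T = 0.1161 < 0.12; N=13 gives T = 0.137.

N = 14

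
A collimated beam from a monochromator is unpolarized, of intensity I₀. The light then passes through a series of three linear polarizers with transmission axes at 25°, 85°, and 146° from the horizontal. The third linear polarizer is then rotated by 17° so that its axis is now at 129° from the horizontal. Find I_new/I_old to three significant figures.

Before rotation:
Unpolarized light through the first polarizer → I₁ = ½ I₀, now polarized at 25°.
I₂ = I₁ cos²(85° − 25°) = 0.5 I₀ · cos²(60°) = 0.125 I₀.
I₃ = I₂ cos²(146° − 85°) = 0.125 I₀ · cos²(61°) = 0.02938 I₀.
After rotation:
Unpolarized light through the first polarizer → I₁ = ½ I₀, now polarized at 25°.
I₂ = I₁ cos²(85° − 25°) = 0.5 I₀ · cos²(60°) = 0.125 I₀.
I₃ = I₂ cos²(129° − 85°) = 0.125 I₀ · cos²(44°) = 0.06468 I₀.
Ratio = 0.06468 / 0.02938 = 2.202.

I_new/I_old ≈ 2.20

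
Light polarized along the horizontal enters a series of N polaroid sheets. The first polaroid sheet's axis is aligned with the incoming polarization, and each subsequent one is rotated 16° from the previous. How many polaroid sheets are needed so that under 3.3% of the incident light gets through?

First polarizer is aligned with the polarization: full transmission.
Each further stage multiplies by cos²(16°) = 0.924.
After N polarizers: T = 0.924^(N−1). Require T < 0.033 ⇒ N−1 > ln(0.033)/ln(0.924) = 43.17, so N−1 ≥ 44 and N = 45.
Check: N=45 gives T = 0.03091 < 0.033; N=44 gives T = 0.03345.

N = 45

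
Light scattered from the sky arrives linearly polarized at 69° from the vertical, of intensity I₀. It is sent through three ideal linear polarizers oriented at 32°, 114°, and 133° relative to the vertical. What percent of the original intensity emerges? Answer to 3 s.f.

≈ 1.10%

I₁ = I₀ cos²(32° − 69°) = I₀ cos²(37°) = 0.6378 I₀.
I₂ = I₁ cos²(114° − 32°) = 0.6378 I₀ · cos²(82°) = 0.01235 I₀.
I₃ = I₂ cos²(133° − 114°) = 0.01235 I₀ · cos²(19°) = 0.01104 I₀.
That is 1.104% of the incident intensity.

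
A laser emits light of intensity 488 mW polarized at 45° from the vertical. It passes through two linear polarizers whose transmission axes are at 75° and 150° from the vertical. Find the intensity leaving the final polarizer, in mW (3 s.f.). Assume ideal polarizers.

I ≈ 24.5 mW

I₁ = 488 mW · cos²(30°) = 366 mW.
I₂ = I₁ · cos²(75°) = 366 · 0.06699 = 24.52 mW.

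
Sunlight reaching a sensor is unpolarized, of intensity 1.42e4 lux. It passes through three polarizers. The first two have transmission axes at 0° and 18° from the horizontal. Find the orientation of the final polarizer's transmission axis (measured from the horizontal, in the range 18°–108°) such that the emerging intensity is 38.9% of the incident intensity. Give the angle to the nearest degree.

θ ≈ 40°

Unpolarized light through the first polarizer → I₁ = ½ I₀, now polarized at 0°.
I₂ = I₁ cos²(18° − 0°) = 0.5 I₀ · cos²(18°) = 0.4523 I₀.
Need I₃/I₀ = 0.389, so cos²(θ − 18°) = 0.389 / 0.4523 = 0.8601.
θ − 18° = arccos(√0.8601) = 22.0°, giving θ ≈ 18 + 22.0 = 40.0°.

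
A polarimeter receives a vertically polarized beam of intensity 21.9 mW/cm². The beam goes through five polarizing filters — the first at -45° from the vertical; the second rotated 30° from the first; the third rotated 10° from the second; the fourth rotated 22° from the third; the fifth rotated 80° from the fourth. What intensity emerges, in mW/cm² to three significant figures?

I₁ = 21.9 mW/cm² · cos²(45°) = 10.95 mW/cm².
I₂ = I₁ · cos²(30°) = 10.95 · 0.75 = 8.213 mW/cm².
I₃ = I₂ · cos²(10°) = 8.213 · 0.9698 = 7.965 mW/cm².
I₄ = I₃ · cos²(22°) = 7.965 · 0.8597 = 6.847 mW/cm².
I₅ = I₄ · cos²(80°) = 6.847 · 0.03015 = 0.2065 mW/cm².

I ≈ 0.206 mW/cm²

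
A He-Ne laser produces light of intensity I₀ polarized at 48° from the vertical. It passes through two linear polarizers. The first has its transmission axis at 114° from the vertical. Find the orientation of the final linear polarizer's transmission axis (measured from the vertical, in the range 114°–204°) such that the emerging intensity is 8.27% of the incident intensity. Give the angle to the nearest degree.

θ ≈ 159°

By Malus's law, I₁ = I₀ cos²(114° − 48°) = I₀ cos²(66°) = 0.1654 I₀.
Need I₂/I₀ = 0.0827, so cos²(θ − 114°) = 0.0827 / 0.1654 = 0.4999.
θ − 114° = arccos(√0.4999) = 45.0°, giving θ ≈ 114 + 45.0 = 159.0°.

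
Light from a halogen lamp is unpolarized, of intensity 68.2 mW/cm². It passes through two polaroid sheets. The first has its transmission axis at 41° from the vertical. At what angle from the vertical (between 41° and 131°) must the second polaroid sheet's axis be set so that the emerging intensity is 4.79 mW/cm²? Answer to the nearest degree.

θ ≈ 109°

Unpolarized light through the first polarizer → I₁ = ½ I₀, now polarized at 41°.
Target fraction: 4.79 / 68.2 mW/cm² = 0.07023 of I₀.
Need I₂/I₀ = 0.07023, so cos²(θ − 41°) = 0.07023 / 0.5 = 0.1405.
θ − 41° = arccos(√0.1405) = 68.0°, giving θ ≈ 41 + 68.0 = 109.0°.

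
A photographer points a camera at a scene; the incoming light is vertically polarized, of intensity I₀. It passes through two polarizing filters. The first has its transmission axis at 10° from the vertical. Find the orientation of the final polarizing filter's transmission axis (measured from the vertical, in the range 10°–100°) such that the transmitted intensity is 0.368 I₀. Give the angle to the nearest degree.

θ ≈ 62°

I₁ = I₀ cos²(10° − 0°) = I₀ cos²(10°) = 0.9698 I₀.
Need I₂/I₀ = 0.368, so cos²(θ − 10°) = 0.368 / 0.9698 = 0.3794.
θ − 10° = arccos(√0.3794) = 52.0°, giving θ ≈ 10 + 52.0 = 62.0°.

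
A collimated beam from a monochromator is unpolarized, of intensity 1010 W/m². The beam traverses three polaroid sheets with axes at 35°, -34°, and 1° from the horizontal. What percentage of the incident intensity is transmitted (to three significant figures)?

Unpolarized light through the first polarizer → I₁ = 1010 W/m²/2 = 505 W/m², polarized at 35°.
I₂ = I₁ · cos²(69°) = 505 · 0.1284 = 64.86 W/m².
I₃ = I₂ · cos²(35°) = 64.86 · 0.671 = 43.52 W/m².
That is 4.309% of the incident intensity.

≈ 4.31%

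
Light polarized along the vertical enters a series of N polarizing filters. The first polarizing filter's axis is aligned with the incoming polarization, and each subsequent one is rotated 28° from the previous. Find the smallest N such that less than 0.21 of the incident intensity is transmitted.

N = 8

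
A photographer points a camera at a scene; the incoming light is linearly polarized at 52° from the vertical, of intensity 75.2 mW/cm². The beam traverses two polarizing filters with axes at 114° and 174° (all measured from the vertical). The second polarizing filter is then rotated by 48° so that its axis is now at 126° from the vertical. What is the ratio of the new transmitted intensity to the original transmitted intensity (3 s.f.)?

I_new/I_old ≈ 3.83

Before rotation:
I₁ = I₀ cos²(114° − 52°) = I₀ cos²(62°) = 0.2204 I₀.
I₂ = I₁ cos²(174° − 114°) = 0.2204 I₀ · cos²(60°) = 0.0551 I₀.
After rotation:
I₁ = I₀ cos²(114° − 52°) = I₀ cos²(62°) = 0.2204 I₀.
I₂ = I₁ cos²(126° − 114°) = 0.2204 I₀ · cos²(12°) = 0.2109 I₀.
Ratio = 0.2109 / 0.0551 = 3.827.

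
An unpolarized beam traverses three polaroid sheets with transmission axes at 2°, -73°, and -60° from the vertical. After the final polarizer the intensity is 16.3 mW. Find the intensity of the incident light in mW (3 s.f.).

I₀ ≈ 513 mW

Unpolarized light through the first polarizer → I₁ = ½ I₀, now polarized at 2°.
I₂ = I₁ cos²(-73° − 2°) = 0.5 I₀ · cos²(75°) = 0.03349 I₀.
I₃ = I₂ cos²(-60° + 73°) = 0.03349 I₀ · cos²(13°) = 0.0318 I₀.
So 16.3 mW = 0.0318 I₀, giving I₀ = 16.3/0.0318 = 512.6 mW.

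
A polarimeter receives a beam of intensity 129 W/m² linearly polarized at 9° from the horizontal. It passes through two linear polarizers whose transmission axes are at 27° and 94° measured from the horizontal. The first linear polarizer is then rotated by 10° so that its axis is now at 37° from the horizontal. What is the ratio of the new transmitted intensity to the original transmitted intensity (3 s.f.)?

Before rotation:
I₁ = I₀ cos²(27° − 9°) = I₀ cos²(18°) = 0.9045 I₀.
I₂ = I₁ cos²(94° − 27°) = 0.9045 I₀ · cos²(67°) = 0.1381 I₀.
After rotation:
I₁ = I₀ cos²(37° − 9°) = I₀ cos²(28°) = 0.7796 I₀.
I₂ = I₁ cos²(94° − 37°) = 0.7796 I₀ · cos²(57°) = 0.2313 I₀.
Ratio = 0.2313 / 0.1381 = 1.675.

I_new/I_old ≈ 1.67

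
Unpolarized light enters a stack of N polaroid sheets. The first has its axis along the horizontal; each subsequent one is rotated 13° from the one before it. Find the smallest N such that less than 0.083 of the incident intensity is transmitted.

First polarizer halves the unpolarized light: factor 1/2.
Each further stage multiplies by cos²(13°) = 0.9494.
After N polarizers: T = 0.5·0.9494^(N−1). Require T < 0.083 ⇒ N−1 > ln(0.083/0.5)/ln(0.9494) = 34.58, so N−1 ≥ 35 and N = 36.
Check: N=36 gives T = 0.08122 < 0.083; N=35 gives T = 0.08555.

N = 36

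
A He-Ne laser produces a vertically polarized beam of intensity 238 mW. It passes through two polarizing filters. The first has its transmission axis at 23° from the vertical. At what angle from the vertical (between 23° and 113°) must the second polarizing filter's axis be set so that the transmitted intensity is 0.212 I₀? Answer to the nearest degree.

By Malus's law, I₁ = I₀ cos²(23° − 0°) = I₀ cos²(23°) = 0.8473 I₀.
Need I₂/I₀ = 0.212, so cos²(θ − 23°) = 0.212 / 0.8473 = 0.2502.
θ − 23° = arccos(√0.2502) = 60.0°, giving θ ≈ 23 + 60.0 = 83.0°.

θ ≈ 83°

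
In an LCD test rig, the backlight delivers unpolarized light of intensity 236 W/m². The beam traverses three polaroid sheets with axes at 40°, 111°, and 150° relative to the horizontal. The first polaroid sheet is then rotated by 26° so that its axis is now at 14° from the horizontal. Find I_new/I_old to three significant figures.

Before rotation:
Unpolarized light through the first polarizer → I₁ = ½ I₀, now polarized at 40°.
I₂ = I₁ cos²(111° − 40°) = 0.5 I₀ · cos²(71°) = 0.053 I₀.
I₃ = I₂ cos²(150° − 111°) = 0.053 I₀ · cos²(39°) = 0.03201 I₀.
After rotation:
Unpolarized light through the first polarizer → I₁ = ½ I₀, now polarized at 14°.
Angle between axes 1 and 2: 83°. I₂ = 0.5 I₀ · cos²(83°) = 0.007426 I₀.
I₃ = I₂ cos²(150° − 111°) = 0.007426 I₀ · cos²(39°) = 0.004485 I₀.
Ratio = 0.004485 / 0.03201 = 0.1401.

I_new/I_old ≈ 0.140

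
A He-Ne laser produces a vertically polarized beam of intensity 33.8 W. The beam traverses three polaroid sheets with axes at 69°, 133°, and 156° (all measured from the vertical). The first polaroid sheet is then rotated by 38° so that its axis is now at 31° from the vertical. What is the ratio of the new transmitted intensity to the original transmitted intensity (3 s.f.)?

Before rotation:
I₁ = I₀ cos²(69° − 0°) = I₀ cos²(69°) = 0.1284 I₀.
I₂ = I₁ cos²(133° − 69°) = 0.1284 I₀ · cos²(64°) = 0.02468 I₀.
I₃ = I₂ cos²(156° − 133°) = 0.02468 I₀ · cos²(23°) = 0.02091 I₀.
After rotation:
I₁ = I₀ cos²(31° − 0°) = I₀ cos²(31°) = 0.7347 I₀.
Angle between axes 1 and 2: 78°. I₂ = 0.7347 I₀ · cos²(78°) = 0.03176 I₀.
I₃ = I₂ cos²(156° − 133°) = 0.03176 I₀ · cos²(23°) = 0.02691 I₀.
Ratio = 0.02691 / 0.02091 = 1.287.

I_new/I_old ≈ 1.29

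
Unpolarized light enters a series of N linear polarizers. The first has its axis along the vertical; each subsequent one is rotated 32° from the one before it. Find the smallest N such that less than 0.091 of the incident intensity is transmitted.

First polarizer halves the unpolarized light: factor 1/2.
Each further stage multiplies by cos²(32°) = 0.7192.
After N polarizers: T = 0.5·0.7192^(N−1). Require T < 0.091 ⇒ N−1 > ln(0.091/0.5)/ln(0.7192) = 5.17, so N−1 ≥ 6 and N = 7.
Check: N=7 gives T = 0.06919 < 0.091; N=6 gives T = 0.0962.

N = 7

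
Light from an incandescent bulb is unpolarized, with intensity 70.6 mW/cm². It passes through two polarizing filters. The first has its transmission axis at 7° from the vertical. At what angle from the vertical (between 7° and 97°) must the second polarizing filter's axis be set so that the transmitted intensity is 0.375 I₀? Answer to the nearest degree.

θ ≈ 37°

Unpolarized light through the first polarizer → I₁ = ½ I₀, now polarized at 7°.
Need I₂/I₀ = 0.375, so cos²(θ − 7°) = 0.375 / 0.5 = 0.75.
θ − 7° = arccos(√0.75) = 30.0°, giving θ ≈ 7 + 30.0 = 37.0°.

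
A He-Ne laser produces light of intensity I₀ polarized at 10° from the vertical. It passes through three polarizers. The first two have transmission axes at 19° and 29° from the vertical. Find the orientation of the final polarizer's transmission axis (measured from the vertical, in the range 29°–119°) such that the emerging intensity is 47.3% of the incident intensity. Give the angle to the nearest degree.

θ ≈ 74°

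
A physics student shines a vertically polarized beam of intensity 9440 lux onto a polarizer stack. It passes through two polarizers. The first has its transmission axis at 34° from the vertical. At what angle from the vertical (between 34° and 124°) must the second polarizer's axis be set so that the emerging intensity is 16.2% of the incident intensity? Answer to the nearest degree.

By Malus's law, I₁ = I₀ cos²(34° − 0°) = I₀ cos²(34°) = 0.6873 I₀.
Need I₂/I₀ = 0.162, so cos²(θ − 34°) = 0.162 / 0.6873 = 0.2357.
θ − 34° = arccos(√0.2357) = 61.0°, giving θ ≈ 34 + 61.0 = 95.0°.

θ ≈ 95°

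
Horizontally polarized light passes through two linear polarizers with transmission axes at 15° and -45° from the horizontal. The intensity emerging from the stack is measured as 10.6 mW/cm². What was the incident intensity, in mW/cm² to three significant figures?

I₁ = I₀ cos²(15° − 0°) = I₀ cos²(15°) = 0.933 I₀.
I₂ = I₁ cos²(-45° − 15°) = 0.933 I₀ · cos²(60°) = 0.2333 I₀.
So 10.6 mW/cm² = 0.2333 I₀, giving I₀ = 10.6/0.2333 = 45.44 mW/cm².

I₀ ≈ 45.4 mW/cm²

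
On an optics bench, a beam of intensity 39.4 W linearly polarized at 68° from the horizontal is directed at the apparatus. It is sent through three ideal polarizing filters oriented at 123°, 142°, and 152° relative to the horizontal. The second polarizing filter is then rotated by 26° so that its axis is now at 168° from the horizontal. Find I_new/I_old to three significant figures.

Before rotation:
By Malus's law, I₁ = I₀ cos²(123° − 68°) = I₀ cos²(55°) = 0.329 I₀.
I₂ = I₁ cos²(142° − 123°) = 0.329 I₀ · cos²(19°) = 0.2941 I₀.
I₃ = I₂ cos²(152° − 142°) = 0.2941 I₀ · cos²(10°) = 0.2852 I₀.
After rotation:
I₁ = I₀ cos²(123° − 68°) = I₀ cos²(55°) = 0.329 I₀.
I₂ = I₁ cos²(168° − 123°) = 0.329 I₀ · cos²(45°) = 0.1645 I₀.
I₃ = I₂ cos²(152° − 168°) = 0.1645 I₀ · cos²(16°) = 0.152 I₀.
Ratio = 0.152 / 0.2852 = 0.5329.

I_new/I_old ≈ 0.533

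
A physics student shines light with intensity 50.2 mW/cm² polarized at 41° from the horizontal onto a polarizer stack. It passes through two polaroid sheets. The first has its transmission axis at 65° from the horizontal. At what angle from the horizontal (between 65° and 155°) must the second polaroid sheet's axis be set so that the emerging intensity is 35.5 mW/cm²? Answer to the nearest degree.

I₁ = I₀ cos²(65° − 41°) = I₀ cos²(24°) = 0.8346 I₀.
Target fraction: 35.5 / 50.2 mW/cm² = 0.7072 of I₀.
Need I₂/I₀ = 0.7072, so cos²(θ − 65°) = 0.7072 / 0.8346 = 0.8474.
θ − 65° = arccos(√0.8474) = 23.0°, giving θ ≈ 65 + 23.0 = 88.0°.

θ ≈ 88°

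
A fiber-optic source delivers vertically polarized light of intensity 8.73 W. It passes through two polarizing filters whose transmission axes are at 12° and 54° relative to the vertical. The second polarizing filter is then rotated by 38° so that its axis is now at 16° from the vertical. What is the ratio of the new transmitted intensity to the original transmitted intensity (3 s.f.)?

Before rotation:
I₁ = I₀ cos²(12° − 0°) = I₀ cos²(12°) = 0.9568 I₀.
I₂ = I₁ cos²(54° − 12°) = 0.9568 I₀ · cos²(42°) = 0.5284 I₀.
After rotation:
I₁ = I₀ cos²(12° − 0°) = I₀ cos²(12°) = 0.9568 I₀.
I₂ = I₁ cos²(16° − 12°) = 0.9568 I₀ · cos²(4°) = 0.9521 I₀.
Ratio = 0.9521 / 0.5284 = 1.802.

I_new/I_old ≈ 1.80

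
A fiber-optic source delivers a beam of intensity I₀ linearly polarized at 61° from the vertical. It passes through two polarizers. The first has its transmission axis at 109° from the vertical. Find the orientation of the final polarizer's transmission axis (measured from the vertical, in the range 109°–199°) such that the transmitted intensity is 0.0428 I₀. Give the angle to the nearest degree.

By Malus's law, I₁ = I₀ cos²(109° − 61°) = I₀ cos²(48°) = 0.4477 I₀.
Need I₂/I₀ = 0.0428, so cos²(θ − 109°) = 0.0428 / 0.4477 = 0.09559.
θ − 109° = arccos(√0.09559) = 72.0°, giving θ ≈ 109 + 72.0 = 181.0°.

θ ≈ 181°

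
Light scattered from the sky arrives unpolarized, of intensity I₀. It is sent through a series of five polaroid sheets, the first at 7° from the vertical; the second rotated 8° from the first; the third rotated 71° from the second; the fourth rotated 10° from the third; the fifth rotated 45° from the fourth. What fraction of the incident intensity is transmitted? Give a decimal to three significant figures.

≈ 0.0252 I₀

Unpolarized light through the first polarizer → I₁ = ½ I₀, now polarized at 7°.
I₂ = I₁ cos²(8°) = 0.5 · 0.9806 I₀ = 0.4903 I₀.
I₃ = I₂ cos²(71°) = 0.4903 · 0.106 I₀ = 0.05197 I₀.
I₄ = I₃ cos²(10°) = 0.05197 · 0.9698 I₀ = 0.0504 I₀.
I₅ = I₄ cos²(45°) = 0.0504 · 0.5 I₀ = 0.0252 I₀.
Transmitted fraction = 0.0252.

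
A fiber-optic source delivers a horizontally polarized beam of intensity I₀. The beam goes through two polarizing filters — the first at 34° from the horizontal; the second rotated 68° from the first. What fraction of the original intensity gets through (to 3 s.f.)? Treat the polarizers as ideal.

By Malus's law, I₁ = I₀ cos²(34° − 0°) = I₀ cos²(34°) = 0.6873 I₀.
I₂ = I₁ cos²(68°) = 0.6873 · 0.1403 I₀ = 0.09645 I₀.
Transmitted fraction = 0.09645.

≈ 0.0964 I₀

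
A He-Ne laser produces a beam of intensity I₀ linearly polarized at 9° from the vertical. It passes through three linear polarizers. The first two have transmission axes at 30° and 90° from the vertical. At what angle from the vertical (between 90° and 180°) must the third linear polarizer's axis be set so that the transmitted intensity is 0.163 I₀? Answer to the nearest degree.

θ ≈ 120°

I₁ = I₀ cos²(30° − 9°) = I₀ cos²(21°) = 0.8716 I₀.
I₂ = I₁ cos²(90° − 30°) = 0.8716 I₀ · cos²(60°) = 0.2179 I₀.
Need I₃/I₀ = 0.163, so cos²(θ − 90°) = 0.163 / 0.2179 = 0.7481.
θ − 90° = arccos(√0.7481) = 30.1°, giving θ ≈ 90 + 30.1 = 120.1°.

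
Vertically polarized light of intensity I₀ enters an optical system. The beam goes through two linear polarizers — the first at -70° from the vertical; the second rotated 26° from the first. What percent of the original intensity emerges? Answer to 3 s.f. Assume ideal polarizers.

I₁ = I₀ cos²(-70° − 0°) = I₀ cos²(70°) = 0.117 I₀.
I₂ = I₁ cos²(26°) = 0.117 · 0.8078 I₀ = 0.0945 I₀.
That is 9.45% of the incident intensity.

≈ 9.45%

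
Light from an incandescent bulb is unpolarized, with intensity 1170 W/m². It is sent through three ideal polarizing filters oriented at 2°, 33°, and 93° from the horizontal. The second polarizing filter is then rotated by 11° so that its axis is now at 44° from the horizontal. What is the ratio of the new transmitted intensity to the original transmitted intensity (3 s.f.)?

I_new/I_old ≈ 1.29

Before rotation:
Unpolarized light through the first polarizer → I₁ = ½ I₀, now polarized at 2°.
I₂ = I₁ cos²(33° − 2°) = 0.5 I₀ · cos²(31°) = 0.3674 I₀.
I₃ = I₂ cos²(93° − 33°) = 0.3674 I₀ · cos²(60°) = 0.09184 I₀.
After rotation:
Unpolarized light through the first polarizer → I₁ = ½ I₀, now polarized at 2°.
I₂ = I₁ cos²(44° − 2°) = 0.5 I₀ · cos²(42°) = 0.2761 I₀.
I₃ = I₂ cos²(93° − 44°) = 0.2761 I₀ · cos²(49°) = 0.1189 I₀.
Ratio = 0.1189 / 0.09184 = 1.294.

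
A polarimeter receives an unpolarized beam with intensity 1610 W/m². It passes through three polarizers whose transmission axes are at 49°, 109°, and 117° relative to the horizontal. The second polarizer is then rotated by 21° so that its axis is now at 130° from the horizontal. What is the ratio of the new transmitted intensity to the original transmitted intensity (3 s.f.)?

I_new/I_old ≈ 0.0948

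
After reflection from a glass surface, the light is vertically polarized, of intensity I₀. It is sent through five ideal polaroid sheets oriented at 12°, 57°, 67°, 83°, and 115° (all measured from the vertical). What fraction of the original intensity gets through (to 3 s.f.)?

≈ 0.308 I₀

I₁ = I₀ cos²(12° − 0°) = I₀ cos²(12°) = 0.9568 I₀.
I₂ = I₁ cos²(57° − 12°) = 0.9568 I₀ · cos²(45°) = 0.4784 I₀.
I₃ = I₂ cos²(67° − 57°) = 0.4784 I₀ · cos²(10°) = 0.464 I₀.
I₄ = I₃ cos²(83° − 67°) = 0.464 I₀ · cos²(16°) = 0.4287 I₀.
I₅ = I₄ cos²(115° − 83°) = 0.4287 I₀ · cos²(32°) = 0.3083 I₀.
Transmitted fraction = 0.3083.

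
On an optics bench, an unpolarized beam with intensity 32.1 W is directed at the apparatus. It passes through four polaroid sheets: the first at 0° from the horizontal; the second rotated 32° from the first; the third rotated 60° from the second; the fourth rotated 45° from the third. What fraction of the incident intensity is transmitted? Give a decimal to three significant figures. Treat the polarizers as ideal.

I/I₀ ≈ 0.0449

Unpolarized light through the first polarizer → I₁ = 32.1 W/2 = 16.05 W, polarized at 0°.
I₂ = I₁ · cos²(32°) = 16.05 · 0.7192 = 11.54 W.
I₃ = I₂ · cos²(60°) = 11.54 · 0.25 = 2.886 W.
I₄ = I₃ · cos²(45°) = 2.886 · 0.5 = 1.443 W.
Transmitted fraction = 0.04495.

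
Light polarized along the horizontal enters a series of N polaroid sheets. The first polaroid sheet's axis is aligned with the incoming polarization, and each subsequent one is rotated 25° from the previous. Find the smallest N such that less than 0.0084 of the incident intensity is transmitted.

N = 26

First polarizer is aligned with the polarization: full transmission.
Each further stage multiplies by cos²(25°) = 0.8214.
After N polarizers: T = 0.8214^(N−1). Require T < 0.0084 ⇒ N−1 > ln(0.0084)/ln(0.8214) = 24.29, so N−1 ≥ 25 and N = 26.
Check: N=26 gives T = 0.007308 < 0.0084; N=25 gives T = 0.008897.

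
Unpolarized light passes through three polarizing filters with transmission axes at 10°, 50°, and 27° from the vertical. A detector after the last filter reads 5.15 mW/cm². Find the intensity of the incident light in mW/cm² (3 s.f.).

I₀ ≈ 20.7 mW/cm²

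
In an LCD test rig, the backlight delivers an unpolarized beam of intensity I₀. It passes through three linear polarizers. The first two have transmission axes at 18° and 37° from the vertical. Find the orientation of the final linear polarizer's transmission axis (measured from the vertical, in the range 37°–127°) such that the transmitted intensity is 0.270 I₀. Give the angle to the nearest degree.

θ ≈ 76°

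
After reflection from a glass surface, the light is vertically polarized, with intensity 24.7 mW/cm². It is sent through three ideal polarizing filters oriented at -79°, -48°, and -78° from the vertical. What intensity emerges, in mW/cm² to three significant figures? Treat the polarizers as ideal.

I ≈ 0.496 mW/cm²

By Malus's law, I₁ = 24.7 mW/cm² · cos²(79°) = 0.8993 mW/cm².
I₂ = I₁ · cos²(31°) = 0.8993 · 0.7347 = 0.6607 mW/cm².
I₃ = I₂ · cos²(30°) = 0.6607 · 0.75 = 0.4955 mW/cm².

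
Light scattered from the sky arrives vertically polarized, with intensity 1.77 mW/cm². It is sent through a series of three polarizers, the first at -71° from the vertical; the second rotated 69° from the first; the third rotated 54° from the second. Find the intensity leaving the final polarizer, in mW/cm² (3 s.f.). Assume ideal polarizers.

I ≈ 0.00832 mW/cm²

I₁ = 1.77 mW/cm² · cos²(71°) = 0.1876 mW/cm².
I₂ = I₁ · cos²(69°) = 0.1876 · 0.1284 = 0.02409 mW/cm².
I₃ = I₂ · cos²(54°) = 0.02409 · 0.3455 = 0.008324 mW/cm².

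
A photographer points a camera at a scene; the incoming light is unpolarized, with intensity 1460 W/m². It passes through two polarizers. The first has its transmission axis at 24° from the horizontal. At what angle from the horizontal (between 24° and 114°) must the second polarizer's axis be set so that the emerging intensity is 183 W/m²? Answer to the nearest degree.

Unpolarized light through the first polarizer → I₁ = ½ I₀, now polarized at 24°.
Target fraction: 183 / 1460 W/m² = 0.1253 of I₀.
Need I₂/I₀ = 0.1253, so cos²(θ − 24°) = 0.1253 / 0.5 = 0.2507.
θ − 24° = arccos(√0.2507) = 60.0°, giving θ ≈ 24 + 60.0 = 84.0°.

θ ≈ 84°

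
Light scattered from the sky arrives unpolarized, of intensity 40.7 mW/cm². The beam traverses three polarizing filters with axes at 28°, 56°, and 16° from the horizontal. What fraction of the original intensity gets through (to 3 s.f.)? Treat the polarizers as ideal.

Unpolarized light through the first polarizer → I₁ = 40.7 mW/cm²/2 = 20.35 mW/cm², polarized at 28°.
I₂ = I₁ · cos²(28°) = 20.35 · 0.7796 = 15.86 mW/cm².
I₃ = I₂ · cos²(40°) = 15.86 · 0.5868 = 9.31 mW/cm².
Transmitted fraction = 0.2287.

I/I₀ ≈ 0.229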